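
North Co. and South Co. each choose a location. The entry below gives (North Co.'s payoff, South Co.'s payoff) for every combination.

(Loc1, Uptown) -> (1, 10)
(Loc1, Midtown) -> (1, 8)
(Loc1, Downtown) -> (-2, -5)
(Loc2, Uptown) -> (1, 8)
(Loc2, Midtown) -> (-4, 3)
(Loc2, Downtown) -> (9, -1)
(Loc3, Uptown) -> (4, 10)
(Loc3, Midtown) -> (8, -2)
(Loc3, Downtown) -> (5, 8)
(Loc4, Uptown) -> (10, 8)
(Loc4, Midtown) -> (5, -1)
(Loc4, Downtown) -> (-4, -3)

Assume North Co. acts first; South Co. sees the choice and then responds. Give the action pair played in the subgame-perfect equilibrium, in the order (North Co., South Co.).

South Co. best-responds to each possible North Co. move:
- Loc1: South Co. compares 10, 8, -5 and picks Uptown; North Co. would get 1.
- Loc2: South Co. compares 8, 3, -1 and picks Uptown; North Co. would get 1.
- Loc3: South Co. compares 10, -2, 8 and picks Uptown; North Co. would get 4.
- Loc4: South Co. compares 8, -1, -3 and picks Uptown; North Co. would get 10.
Maximizing over 1, 1, 4, 10, North Co. chooses Loc4. Subgame-perfect outcome: (Loc4, Uptown) with payoffs (10, 8).

(Loc4, Uptown)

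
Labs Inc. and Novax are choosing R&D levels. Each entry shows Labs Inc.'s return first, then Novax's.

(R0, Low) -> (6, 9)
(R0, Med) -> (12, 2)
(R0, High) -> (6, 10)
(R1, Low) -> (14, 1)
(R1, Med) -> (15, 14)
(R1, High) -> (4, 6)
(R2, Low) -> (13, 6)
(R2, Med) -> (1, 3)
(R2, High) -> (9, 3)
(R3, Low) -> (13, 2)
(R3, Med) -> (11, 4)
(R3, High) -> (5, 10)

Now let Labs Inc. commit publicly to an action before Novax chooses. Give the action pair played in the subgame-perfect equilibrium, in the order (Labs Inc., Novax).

(R1, Med)

Work backward from Novax's decision.
- R0 → Novax plays High (best of 9, 2, 10); Labs Inc. gets 6.
- R1 → Novax plays Med (best of 1, 14, 6); Labs Inc. gets 15.
- R2 → Novax plays Low (best of 6, 3, 3); Labs Inc. gets 13.
- R3 → Novax plays High (best of 2, 4, 10); Labs Inc. gets 5.
Among 6, 15, 13, 5, the best is 15 at R1. Subgame-perfect outcome: (R1, Med) with payoffs (15, 14).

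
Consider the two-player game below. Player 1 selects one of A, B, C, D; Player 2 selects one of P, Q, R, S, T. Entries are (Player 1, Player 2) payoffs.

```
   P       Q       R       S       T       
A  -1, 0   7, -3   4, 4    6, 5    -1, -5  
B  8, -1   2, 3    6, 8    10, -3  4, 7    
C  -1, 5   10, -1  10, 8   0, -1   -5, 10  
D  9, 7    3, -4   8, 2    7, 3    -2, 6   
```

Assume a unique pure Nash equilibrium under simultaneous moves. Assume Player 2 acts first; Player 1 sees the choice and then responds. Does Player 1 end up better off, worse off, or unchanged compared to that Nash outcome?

better off

Solve by backward induction (Player 2 leads).
- P: Player 1 compares -1, 8, -1, 9 and picks D; Player 2 would get 7.
- Q: Player 1 compares 7, 2, 10, 3 and picks C; Player 2 would get -1.
- R: Player 1 compares 4, 6, 10, 8 and picks C; Player 2 would get 8.
- S: Player 1 compares 6, 10, 0, 7 and picks B; Player 2 would get -3.
- T: Player 1 compares -1, 4, -5, -2 and picks B; Player 2 would get 7.
Maximizing over 7, -1, 8, -3, 7, Player 2 chooses R. Subgame-perfect outcome: (C, R) with payoffs (10, 8).
Now find the simultaneous Nash equilibrium.
Player 1's best replies: P→D; Q→C; R→C; S→B; T→B.
Player 2's best replies: A→S; B→R; C→T; D→P.
Only (D, P) has each player best-responding; Nash payoffs (9, 7).
Player 1 earns 10 sequentially versus 9 at the Nash outcome: better off.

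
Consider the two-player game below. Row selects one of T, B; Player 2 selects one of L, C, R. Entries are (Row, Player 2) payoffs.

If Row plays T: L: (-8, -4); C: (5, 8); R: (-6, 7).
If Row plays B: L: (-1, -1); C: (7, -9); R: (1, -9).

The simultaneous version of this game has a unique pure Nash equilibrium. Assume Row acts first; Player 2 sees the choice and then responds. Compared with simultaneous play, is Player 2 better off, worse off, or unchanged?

Work backward from Player 2's decision.
- T: Player 2 compares -4, 8, 7 and picks C; Row would get 5.
- B: Player 2 compares -1, -9, -9 and picks L; Row would get -1.
Among 5, -1, the best is 5 at T. Subgame-perfect outcome: (T, C) with payoffs (5, 8).
Under simultaneous play:
Row's best replies: L→B; C→B; R→B.
Player 2's best replies: T→C; B→L.
The unique mutual best reply is (B, L), giving (-1, -1).
Player 2 earns 8 sequentially versus -1 at the Nash outcome: better off.

better off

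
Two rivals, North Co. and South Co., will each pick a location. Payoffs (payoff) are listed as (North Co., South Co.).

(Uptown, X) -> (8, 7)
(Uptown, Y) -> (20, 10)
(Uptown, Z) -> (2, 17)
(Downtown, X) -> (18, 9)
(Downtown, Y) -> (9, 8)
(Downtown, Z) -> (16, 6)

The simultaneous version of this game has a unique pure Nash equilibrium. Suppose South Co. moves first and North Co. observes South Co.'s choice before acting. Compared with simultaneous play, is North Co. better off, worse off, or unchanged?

better off

Work backward from North Co.'s decision.
- X → North Co. plays Downtown (best of 8, 18); South Co. gets 9.
- Y → North Co. plays Uptown (best of 20, 9); South Co. gets 10.
- Z → North Co. plays Downtown (best of 2, 16); South Co. gets 6.
Among 9, 10, 6, the best is 10 at Y. Subgame-perfect outcome: (Uptown, Y) with payoffs (20, 10).
Now find the simultaneous Nash equilibrium.
North Co.'s best replies: X→Downtown; Y→Uptown; Z→Downtown.
South Co.'s best replies: Uptown→Z; Downtown→X.
The unique mutual best reply is (Downtown, X), giving (18, 9).
North Co. earns 20 sequentially versus 18 at the Nash outcome: better off.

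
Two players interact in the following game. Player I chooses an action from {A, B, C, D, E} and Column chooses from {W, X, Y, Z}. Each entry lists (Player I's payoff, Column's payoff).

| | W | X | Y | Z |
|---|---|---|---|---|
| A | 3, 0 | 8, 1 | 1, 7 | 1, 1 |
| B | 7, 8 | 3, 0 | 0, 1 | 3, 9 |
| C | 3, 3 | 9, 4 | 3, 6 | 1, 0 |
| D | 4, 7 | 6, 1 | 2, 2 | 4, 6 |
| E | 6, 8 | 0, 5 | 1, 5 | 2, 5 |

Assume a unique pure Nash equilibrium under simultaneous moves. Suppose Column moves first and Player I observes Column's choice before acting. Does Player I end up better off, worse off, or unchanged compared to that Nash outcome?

Backward induction with Column moving first.
- W: Player I compares 3, 7, 3, 4, 6 and picks B; Column would get 8.
- X: Player I compares 8, 3, 9, 6, 0 and picks C; Column would get 4.
- Y: Player I compares 1, 0, 3, 2, 1 and picks C; Column would get 6.
- Z: Player I compares 1, 3, 1, 4, 2 and picks D; Column would get 6.
Maximizing over 8, 4, 6, 6, Column chooses W. Subgame-perfect outcome: (B, W) with payoffs (7, 8).
For the simultaneous game, intersect best replies.
Player I's best replies: W→B; X→C; Y→C; Z→D.
Column's best replies: A→Y; B→Z; C→Y; D→W; E→W.
Only (C, Y) has each player best-responding; Nash payoffs (3, 6).
Player I earns 7 sequentially versus 3 at the Nash outcome: better off.

better off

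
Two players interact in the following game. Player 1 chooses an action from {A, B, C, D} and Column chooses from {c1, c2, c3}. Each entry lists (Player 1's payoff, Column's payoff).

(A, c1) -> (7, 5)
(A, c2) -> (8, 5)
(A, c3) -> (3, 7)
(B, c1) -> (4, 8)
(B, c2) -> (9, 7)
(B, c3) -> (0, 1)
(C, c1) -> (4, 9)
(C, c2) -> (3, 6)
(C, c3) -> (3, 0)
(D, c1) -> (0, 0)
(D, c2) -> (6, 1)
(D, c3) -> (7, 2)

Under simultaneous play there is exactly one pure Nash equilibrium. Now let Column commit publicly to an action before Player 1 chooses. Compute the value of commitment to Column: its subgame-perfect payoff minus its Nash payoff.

5

Backward induction with Column moving first.
- c1: BR = A, leader payoff 5.
- c2: BR = B, leader payoff 7.
- c3: BR = D, leader payoff 2.
Among 5, 7, 2, the best is 7 at c2. Subgame-perfect outcome: (B, c2) with payoffs (9, 7).
For the simultaneous game, intersect best replies.
Player 1's best replies: c1→A; c2→B; c3→D.
Column's best replies: A→c3; B→c1; C→c1; D→c3.
Only (D, c3) has each player best-responding; Nash payoffs (7, 2).
Column's commitment gain: 7 − 2 = 5.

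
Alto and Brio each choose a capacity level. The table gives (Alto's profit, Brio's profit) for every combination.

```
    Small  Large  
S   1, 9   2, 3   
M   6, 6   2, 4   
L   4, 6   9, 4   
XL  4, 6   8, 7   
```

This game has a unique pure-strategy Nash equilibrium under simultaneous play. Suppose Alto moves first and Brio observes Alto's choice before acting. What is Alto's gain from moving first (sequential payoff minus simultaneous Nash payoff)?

2

Backward induction with Alto moving first.
- S: BR = Small, leader payoff 1.
- M: BR = Small, leader payoff 6.
- L: BR = Small, leader payoff 4.
- XL: BR = Large, leader payoff 8.
Alto's induced payoffs are 1, 6, 4, 8, so Alto commits to XL. Subgame-perfect outcome: (XL, Large) with payoffs (8, 7).
Now find the simultaneous Nash equilibrium.
Alto's best replies: Small→M; Large→L.
Brio's best replies: S→Small; M→Small; L→Small; XL→Large.
Only (M, Small) has each player best-responding; Nash payoffs (6, 6).
Alto's commitment gain: 8 − 6 = 2.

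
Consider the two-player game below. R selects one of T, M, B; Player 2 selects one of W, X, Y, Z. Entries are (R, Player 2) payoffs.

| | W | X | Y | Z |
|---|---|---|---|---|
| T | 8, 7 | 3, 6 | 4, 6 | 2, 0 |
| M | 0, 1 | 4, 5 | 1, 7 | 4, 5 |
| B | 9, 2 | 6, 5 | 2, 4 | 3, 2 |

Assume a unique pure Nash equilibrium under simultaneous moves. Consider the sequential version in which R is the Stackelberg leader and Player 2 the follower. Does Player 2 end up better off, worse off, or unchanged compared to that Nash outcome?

Work backward from Player 2's decision.
- T: Player 2 compares 7, 6, 6, 0 and picks W; R would get 8.
- M: Player 2 compares 1, 5, 7, 5 and picks Y; R would get 1.
- B: Player 2 compares 2, 5, 4, 2 and picks X; R would get 6.
R's induced payoffs are 8, 1, 6, so R commits to T. Subgame-perfect outcome: (T, W) with payoffs (8, 7).
Now find the simultaneous Nash equilibrium.
R's best replies: W→B; X→B; Y→T; Z→M.
Player 2's best replies: T→W; M→Y; B→X.
Only (B, X) has each player best-responding; Nash payoffs (6, 5).
Player 2 earns 7 sequentially versus 5 at the Nash outcome: better off.

better off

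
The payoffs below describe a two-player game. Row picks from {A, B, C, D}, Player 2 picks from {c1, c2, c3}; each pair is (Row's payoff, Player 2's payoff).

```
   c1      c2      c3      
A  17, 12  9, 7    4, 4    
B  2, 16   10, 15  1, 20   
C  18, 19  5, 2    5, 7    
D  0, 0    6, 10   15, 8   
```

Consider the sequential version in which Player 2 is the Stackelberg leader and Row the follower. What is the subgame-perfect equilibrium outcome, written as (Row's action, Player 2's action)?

(C, c1)

Row best-responds to each possible Player 2 move:
- c1: Row compares 17, 2, 18, 0 and picks C; Player 2 would get 19.
- c2: Row compares 9, 10, 5, 6 and picks B; Player 2 would get 15.
- c3: Row compares 4, 1, 5, 15 and picks D; Player 2 would get 8.
Maximizing over 19, 15, 8, Player 2 chooses c1. Subgame-perfect outcome: (C, c1) with payoffs (18, 19).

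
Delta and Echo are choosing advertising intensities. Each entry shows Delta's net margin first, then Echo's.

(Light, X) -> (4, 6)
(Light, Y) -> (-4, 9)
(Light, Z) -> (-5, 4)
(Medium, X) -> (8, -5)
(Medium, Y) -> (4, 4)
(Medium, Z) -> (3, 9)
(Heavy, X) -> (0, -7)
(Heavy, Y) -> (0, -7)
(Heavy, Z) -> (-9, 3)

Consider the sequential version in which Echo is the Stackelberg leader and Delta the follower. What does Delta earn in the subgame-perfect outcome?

3

Work backward from Delta's decision.
- X: BR = Medium, leader payoff -5.
- Y: BR = Medium, leader payoff 4.
- Z: BR = Medium, leader payoff 9.
Among -5, 4, 9, the best is 9 at Z. Subgame-perfect outcome: (Medium, Z) with payoffs (3, 9).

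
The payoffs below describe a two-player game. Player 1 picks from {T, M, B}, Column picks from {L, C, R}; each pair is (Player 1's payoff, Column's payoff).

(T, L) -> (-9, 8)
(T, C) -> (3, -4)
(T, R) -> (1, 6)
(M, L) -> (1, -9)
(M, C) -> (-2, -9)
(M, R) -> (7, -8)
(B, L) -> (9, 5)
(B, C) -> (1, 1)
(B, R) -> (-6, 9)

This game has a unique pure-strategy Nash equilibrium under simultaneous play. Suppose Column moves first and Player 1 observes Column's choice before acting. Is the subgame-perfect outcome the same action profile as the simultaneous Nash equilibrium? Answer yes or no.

no

Work backward from Player 1's decision.
- L: Player 1 compares -9, 1, 9 and picks B; Column would get 5.
- C: Player 1 compares 3, -2, 1 and picks T; Column would get -4.
- R: Player 1 compares 1, 7, -6 and picks M; Column would get -8.
Maximizing over 5, -4, -8, Column chooses L. Subgame-perfect outcome: (B, L) with payoffs (9, 5).
Under simultaneous play:
Player 1's best replies: L→B; C→T; R→M.
Column's best replies: T→L; M→R; B→R.
The unique mutual best reply is (M, R), giving (7, -8).
Sequential outcome (B, L) differs from the Nash profile (M, R).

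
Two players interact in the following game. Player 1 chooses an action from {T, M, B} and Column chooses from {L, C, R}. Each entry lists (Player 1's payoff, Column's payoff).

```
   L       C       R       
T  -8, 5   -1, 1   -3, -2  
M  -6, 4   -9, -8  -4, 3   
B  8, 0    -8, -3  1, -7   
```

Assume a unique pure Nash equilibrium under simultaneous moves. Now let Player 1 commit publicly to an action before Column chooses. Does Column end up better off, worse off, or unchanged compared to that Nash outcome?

unchanged

Work backward from Column's decision.
- T → Column plays L (best of 5, 1, -2); Player 1 gets -8.
- M → Column plays L (best of 4, -8, 3); Player 1 gets -6.
- B → Column plays L (best of 0, -3, -7); Player 1 gets 8.
Maximizing over -8, -6, 8, Player 1 chooses B. Subgame-perfect outcome: (B, L) with payoffs (8, 0).
Under simultaneous play:
Player 1's best replies: L→B; C→T; R→B.
Column's best replies: T→L; M→L; B→L.
Only (B, L) has each player best-responding; Nash payoffs (8, 0).
Column earns 0 sequentially versus 0 at the Nash outcome: unchanged.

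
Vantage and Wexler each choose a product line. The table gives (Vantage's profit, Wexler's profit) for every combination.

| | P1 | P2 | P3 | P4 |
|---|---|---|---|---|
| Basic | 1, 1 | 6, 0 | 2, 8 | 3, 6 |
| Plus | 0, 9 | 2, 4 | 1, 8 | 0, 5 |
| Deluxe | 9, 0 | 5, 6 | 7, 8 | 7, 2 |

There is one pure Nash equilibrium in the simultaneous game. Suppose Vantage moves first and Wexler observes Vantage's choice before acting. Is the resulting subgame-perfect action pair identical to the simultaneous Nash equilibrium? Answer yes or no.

yes

Work backward from Wexler's decision.
- Basic: BR = P3, leader payoff 2.
- Plus: BR = P1, leader payoff 0.
- Deluxe: BR = P3, leader payoff 7.
Among 2, 0, 7, the best is 7 at Deluxe. Subgame-perfect outcome: (Deluxe, P3) with payoffs (7, 8).
Now find the simultaneous Nash equilibrium.
Vantage's best replies: P1→Deluxe; P2→Basic; P3→Deluxe; P4→Deluxe.
Wexler's best replies: Basic→P3; Plus→P1; Deluxe→P3.
The unique mutual best reply is (Deluxe, P3), giving (7, 8).
Sequential outcome (Deluxe, P3) coincides with the Nash profile (Deluxe, P3).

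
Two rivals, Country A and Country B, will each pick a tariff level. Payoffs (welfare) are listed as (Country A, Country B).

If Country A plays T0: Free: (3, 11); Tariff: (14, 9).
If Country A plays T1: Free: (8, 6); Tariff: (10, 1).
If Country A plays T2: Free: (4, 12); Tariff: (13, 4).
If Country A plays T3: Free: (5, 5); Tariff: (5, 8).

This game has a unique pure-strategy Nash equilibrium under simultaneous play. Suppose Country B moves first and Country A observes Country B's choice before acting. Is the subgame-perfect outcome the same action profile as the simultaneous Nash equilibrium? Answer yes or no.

no

Backward induction with Country B moving first.
- Free: BR = T1, leader payoff 6.
- Tariff: BR = T0, leader payoff 9.
Maximizing over 6, 9, Country B chooses Tariff. Subgame-perfect outcome: (T0, Tariff) with payoffs (14, 9).
Under simultaneous play:
Country A's best replies: Free→T1; Tariff→T0.
Country B's best replies: T0→Free; T1→Free; T2→Free; T3→Tariff.
Only (T1, Free) has each player best-responding; Nash payoffs (8, 6).
Sequential outcome (T0, Tariff) differs from the Nash profile (T1, Free).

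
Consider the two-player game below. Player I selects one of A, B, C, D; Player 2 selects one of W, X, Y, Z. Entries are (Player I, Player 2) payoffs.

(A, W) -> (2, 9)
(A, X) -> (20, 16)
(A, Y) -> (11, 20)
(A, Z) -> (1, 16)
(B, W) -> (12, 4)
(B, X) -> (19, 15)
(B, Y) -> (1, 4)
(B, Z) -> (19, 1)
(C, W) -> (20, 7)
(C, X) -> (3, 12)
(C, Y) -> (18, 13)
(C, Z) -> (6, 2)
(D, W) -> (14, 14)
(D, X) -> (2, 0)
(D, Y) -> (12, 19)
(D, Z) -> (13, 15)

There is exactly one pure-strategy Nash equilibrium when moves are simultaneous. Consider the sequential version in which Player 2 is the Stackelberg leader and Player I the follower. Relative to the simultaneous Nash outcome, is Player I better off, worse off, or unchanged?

Backward induction with Player 2 moving first.
- W: Player I compares 2, 12, 20, 14 and picks C; Player 2 would get 7.
- X: Player I compares 20, 19, 3, 2 and picks A; Player 2 would get 16.
- Y: Player I compares 11, 1, 18, 12 and picks C; Player 2 would get 13.
- Z: Player I compares 1, 19, 6, 13 and picks B; Player 2 would get 1.
Player 2's induced payoffs are 7, 16, 13, 1, so Player 2 commits to X. Subgame-perfect outcome: (A, X) with payoffs (20, 16).
For the simultaneous game, intersect best replies.
Player I's best replies: W→C; X→A; Y→C; Z→B.
Player 2's best replies: A→Y; B→X; C→Y; D→Y.
The unique mutual best reply is (C, Y), giving (18, 13).
Player I earns 20 sequentially versus 18 at the Nash outcome: better off.

better off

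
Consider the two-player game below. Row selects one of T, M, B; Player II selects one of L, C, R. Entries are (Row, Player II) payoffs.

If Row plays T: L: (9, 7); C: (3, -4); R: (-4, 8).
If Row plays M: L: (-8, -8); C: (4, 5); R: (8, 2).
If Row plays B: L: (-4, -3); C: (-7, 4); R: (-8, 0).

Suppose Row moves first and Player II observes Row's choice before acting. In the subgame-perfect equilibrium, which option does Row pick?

Backward induction with Row moving first.
- T → Player II plays R (best of 7, -4, 8); Row gets -4.
- M → Player II plays C (best of -8, 5, 2); Row gets 4.
- B → Player II plays C (best of -3, 4, 0); Row gets -7.
Row's induced payoffs are -4, 4, -7, so Row commits to M. Subgame-perfect outcome: (M, C) with payoffs (4, 5).

M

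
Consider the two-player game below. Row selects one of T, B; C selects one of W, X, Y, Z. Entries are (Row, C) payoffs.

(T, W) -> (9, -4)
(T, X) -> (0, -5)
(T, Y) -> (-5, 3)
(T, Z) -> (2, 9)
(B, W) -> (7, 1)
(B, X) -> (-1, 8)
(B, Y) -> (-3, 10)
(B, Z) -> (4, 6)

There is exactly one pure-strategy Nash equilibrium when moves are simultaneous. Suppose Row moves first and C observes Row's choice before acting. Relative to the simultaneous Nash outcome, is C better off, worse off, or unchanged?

C best-responds to each possible Row move:
- T → C plays Z (best of -4, -5, 3, 9); Row gets 2.
- B → C plays Y (best of 1, 8, 10, 6); Row gets -3.
Among 2, -3, the best is 2 at T. Subgame-perfect outcome: (T, Z) with payoffs (2, 9).
Now find the simultaneous Nash equilibrium.
Row's best replies: W→T; X→T; Y→B; Z→B.
C's best replies: T→Z; B→Y.
The unique mutual best reply is (B, Y), giving (-3, 10).
C earns 9 sequentially versus 10 at the Nash outcome: worse off.

worse off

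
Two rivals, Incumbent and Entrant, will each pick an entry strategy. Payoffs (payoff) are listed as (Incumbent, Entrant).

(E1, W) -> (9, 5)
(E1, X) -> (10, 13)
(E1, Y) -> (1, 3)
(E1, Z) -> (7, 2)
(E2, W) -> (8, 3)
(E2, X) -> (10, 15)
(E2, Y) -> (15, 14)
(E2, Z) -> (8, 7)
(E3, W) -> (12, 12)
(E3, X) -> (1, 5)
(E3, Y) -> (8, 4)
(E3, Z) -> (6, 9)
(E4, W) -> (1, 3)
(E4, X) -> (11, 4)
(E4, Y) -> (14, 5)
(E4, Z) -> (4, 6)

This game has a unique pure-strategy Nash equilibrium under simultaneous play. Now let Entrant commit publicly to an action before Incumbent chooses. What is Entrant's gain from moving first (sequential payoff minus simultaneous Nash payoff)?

2

Work backward from Incumbent's decision.
- W → Incumbent plays E3 (best of 9, 8, 12, 1); Entrant gets 12.
- X → Incumbent plays E4 (best of 10, 10, 1, 11); Entrant gets 4.
- Y → Incumbent plays E2 (best of 1, 15, 8, 14); Entrant gets 14.
- Z → Incumbent plays E2 (best of 7, 8, 6, 4); Entrant gets 7.
Maximizing over 12, 4, 14, 7, Entrant chooses Y. Subgame-perfect outcome: (E2, Y) with payoffs (15, 14).
For the simultaneous game, intersect best replies.
Incumbent's best replies: W→E3; X→E4; Y→E2; Z→E2.
Entrant's best replies: E1→X; E2→X; E3→W; E4→Z.
Only (E3, W) has each player best-responding; Nash payoffs (12, 12).
Entrant's commitment gain: 14 − 12 = 2.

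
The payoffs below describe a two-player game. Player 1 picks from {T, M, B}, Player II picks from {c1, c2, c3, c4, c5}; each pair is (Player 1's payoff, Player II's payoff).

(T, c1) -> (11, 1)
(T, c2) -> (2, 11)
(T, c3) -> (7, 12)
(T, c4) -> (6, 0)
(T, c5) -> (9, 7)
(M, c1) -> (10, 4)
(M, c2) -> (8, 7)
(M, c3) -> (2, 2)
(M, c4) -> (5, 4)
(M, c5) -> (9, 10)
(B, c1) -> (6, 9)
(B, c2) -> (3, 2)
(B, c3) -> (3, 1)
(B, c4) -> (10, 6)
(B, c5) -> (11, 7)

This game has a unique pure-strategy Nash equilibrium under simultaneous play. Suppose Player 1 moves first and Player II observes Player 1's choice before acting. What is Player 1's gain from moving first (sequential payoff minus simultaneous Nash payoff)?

2

Work backward from Player II's decision.
- T → Player II plays c3 (best of 1, 11, 12, 0, 7); Player 1 gets 7.
- M → Player II plays c5 (best of 4, 7, 2, 4, 10); Player 1 gets 9.
- B → Player II plays c1 (best of 9, 2, 1, 6, 7); Player 1 gets 6.
Maximizing over 7, 9, 6, Player 1 chooses M. Subgame-perfect outcome: (M, c5) with payoffs (9, 10).
Under simultaneous play:
Player 1's best replies: c1→T; c2→M; c3→T; c4→B; c5→B.
Player II's best replies: T→c3; M→c5; B→c1.
Only (T, c3) has each player best-responding; Nash payoffs (7, 12).
Player 1's commitment gain: 9 − 7 = 2.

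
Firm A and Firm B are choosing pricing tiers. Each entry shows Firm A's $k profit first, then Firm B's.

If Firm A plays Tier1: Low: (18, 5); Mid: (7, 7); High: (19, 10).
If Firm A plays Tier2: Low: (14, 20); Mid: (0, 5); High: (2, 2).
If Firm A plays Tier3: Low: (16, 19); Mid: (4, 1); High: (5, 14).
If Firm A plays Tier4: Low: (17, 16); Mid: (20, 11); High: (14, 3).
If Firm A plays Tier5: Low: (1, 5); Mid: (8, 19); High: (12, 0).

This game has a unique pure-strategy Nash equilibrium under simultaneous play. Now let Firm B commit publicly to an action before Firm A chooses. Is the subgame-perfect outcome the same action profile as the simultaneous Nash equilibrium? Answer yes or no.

no

Firm A best-responds to each possible Firm B move:
- Low → Firm A plays Tier1 (best of 18, 14, 16, 17, 1); Firm B gets 5.
- Mid → Firm A plays Tier4 (best of 7, 0, 4, 20, 8); Firm B gets 11.
- High → Firm A plays Tier1 (best of 19, 2, 5, 14, 12); Firm B gets 10.
Among 5, 11, 10, the best is 11 at Mid. Subgame-perfect outcome: (Tier4, Mid) with payoffs (20, 11).
For the simultaneous game, intersect best replies.
Firm A's best replies: Low→Tier1; Mid→Tier4; High→Tier1.
Firm B's best replies: Tier1→High; Tier2→Low; Tier3→Low; Tier4→Low; Tier5→Mid.
Only (Tier1, High) has each player best-responding; Nash payoffs (19, 10).
Sequential outcome (Tier4, Mid) differs from the Nash profile (Tier1, High).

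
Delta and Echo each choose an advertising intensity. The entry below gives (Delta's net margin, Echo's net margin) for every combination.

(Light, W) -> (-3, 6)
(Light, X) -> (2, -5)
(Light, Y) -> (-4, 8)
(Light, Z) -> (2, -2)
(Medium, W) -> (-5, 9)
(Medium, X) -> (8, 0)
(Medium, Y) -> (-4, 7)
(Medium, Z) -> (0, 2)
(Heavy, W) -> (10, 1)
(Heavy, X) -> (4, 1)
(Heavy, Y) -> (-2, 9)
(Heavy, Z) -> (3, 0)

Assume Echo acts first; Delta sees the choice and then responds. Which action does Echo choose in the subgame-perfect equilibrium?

Y

Backward induction with Echo moving first.
- W → Delta plays Heavy (best of -3, -5, 10); Echo gets 1.
- X → Delta plays Medium (best of 2, 8, 4); Echo gets 0.
- Y → Delta plays Heavy (best of -4, -4, -2); Echo gets 9.
- Z → Delta plays Heavy (best of 2, 0, 3); Echo gets 0.
Among 1, 0, 9, 0, the best is 9 at Y. Subgame-perfect outcome: (Heavy, Y) with payoffs (-2, 9).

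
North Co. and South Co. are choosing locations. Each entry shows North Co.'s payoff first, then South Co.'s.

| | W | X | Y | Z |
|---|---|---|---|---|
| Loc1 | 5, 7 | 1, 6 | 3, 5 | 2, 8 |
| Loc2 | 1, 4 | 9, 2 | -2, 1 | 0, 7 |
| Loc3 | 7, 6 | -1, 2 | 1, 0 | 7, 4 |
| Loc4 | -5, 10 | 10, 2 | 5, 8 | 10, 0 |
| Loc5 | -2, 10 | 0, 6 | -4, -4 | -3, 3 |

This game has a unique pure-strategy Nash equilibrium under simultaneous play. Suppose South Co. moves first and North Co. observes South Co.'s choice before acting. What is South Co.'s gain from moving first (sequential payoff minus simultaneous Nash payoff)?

2

Work backward from North Co.'s decision.
- W → North Co. plays Loc3 (best of 5, 1, 7, -5, -2); South Co. gets 6.
- X → North Co. plays Loc4 (best of 1, 9, -1, 10, 0); South Co. gets 2.
- Y → North Co. plays Loc4 (best of 3, -2, 1, 5, -4); South Co. gets 8.
- Z → North Co. plays Loc4 (best of 2, 0, 7, 10, -3); South Co. gets 0.
Among 6, 2, 8, 0, the best is 8 at Y. Subgame-perfect outcome: (Loc4, Y) with payoffs (5, 8).
For the simultaneous game, intersect best replies.
North Co.'s best replies: W→Loc3; X→Loc4; Y→Loc4; Z→Loc4.
South Co.'s best replies: Loc1→Z; Loc2→Z; Loc3→W; Loc4→W; Loc5→W.
The unique mutual best reply is (Loc3, W), giving (7, 6).
South Co.'s commitment gain: 8 − 6 = 2.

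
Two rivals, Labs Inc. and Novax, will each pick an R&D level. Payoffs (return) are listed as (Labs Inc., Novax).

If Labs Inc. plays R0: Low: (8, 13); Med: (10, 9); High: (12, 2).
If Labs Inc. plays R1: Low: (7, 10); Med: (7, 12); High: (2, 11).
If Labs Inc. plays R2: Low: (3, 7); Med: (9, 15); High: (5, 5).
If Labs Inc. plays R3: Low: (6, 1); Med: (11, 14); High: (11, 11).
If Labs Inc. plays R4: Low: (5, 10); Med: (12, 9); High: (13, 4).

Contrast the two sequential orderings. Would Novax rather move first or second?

second

If Labs Inc. leads: Novax's best replies are R0→Low, R1→Med, R2→Med, R3→Med, R4→Low; Labs Inc.'s induced payoffs 8, 7, 9, 11, 5; outcome (R3, Med), payoffs (11, 14).
If Novax leads: Labs Inc.'s best replies are Low→R0, Med→R4, High→R4; Novax's induced payoffs 13, 9, 4; outcome (R0, Low), payoffs (8, 13).
Novax gets 13 moving first and 14 moving second, so Novax prefers to move second.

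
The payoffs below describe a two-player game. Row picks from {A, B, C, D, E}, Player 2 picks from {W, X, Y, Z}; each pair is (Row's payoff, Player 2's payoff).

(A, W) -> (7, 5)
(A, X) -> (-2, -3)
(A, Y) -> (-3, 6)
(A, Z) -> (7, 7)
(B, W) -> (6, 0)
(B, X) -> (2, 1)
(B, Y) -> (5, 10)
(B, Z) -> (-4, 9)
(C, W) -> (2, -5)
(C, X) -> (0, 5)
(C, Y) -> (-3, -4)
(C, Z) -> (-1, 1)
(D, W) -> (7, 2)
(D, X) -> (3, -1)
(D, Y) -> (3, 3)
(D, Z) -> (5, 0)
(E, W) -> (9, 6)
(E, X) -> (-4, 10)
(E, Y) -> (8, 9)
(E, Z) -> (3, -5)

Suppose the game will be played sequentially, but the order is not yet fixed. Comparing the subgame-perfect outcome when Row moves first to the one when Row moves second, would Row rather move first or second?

second

If Row leads: Player 2's best replies are A→Z, B→Y, C→X, D→Y, E→X; Row's induced payoffs 7, 5, 0, 3, -4; outcome (A, Z), payoffs (7, 7).
If Player 2 leads: Row's best replies are W→E, X→D, Y→E, Z→A; Player 2's induced payoffs 6, -1, 9, 7; outcome (E, Y), payoffs (8, 9).
Row gets 7 moving first and 8 moving second, so Row prefers to move second.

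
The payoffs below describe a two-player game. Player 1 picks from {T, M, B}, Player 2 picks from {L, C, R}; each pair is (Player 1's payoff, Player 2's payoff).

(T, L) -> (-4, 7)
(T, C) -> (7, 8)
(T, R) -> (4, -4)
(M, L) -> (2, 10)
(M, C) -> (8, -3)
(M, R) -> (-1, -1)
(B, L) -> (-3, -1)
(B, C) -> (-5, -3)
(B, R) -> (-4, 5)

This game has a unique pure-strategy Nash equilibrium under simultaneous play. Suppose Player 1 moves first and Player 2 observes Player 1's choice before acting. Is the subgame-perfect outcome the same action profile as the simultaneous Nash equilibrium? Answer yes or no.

Player 2 best-responds to each possible Player 1 move:
- T: BR = C, leader payoff 7.
- M: BR = L, leader payoff 2.
- B: BR = R, leader payoff -4.
Maximizing over 7, 2, -4, Player 1 chooses T. Subgame-perfect outcome: (T, C) with payoffs (7, 8).
Under simultaneous play:
Player 1's best replies: L→M; C→M; R→T.
Player 2's best replies: T→C; M→L; B→R.
The unique mutual best reply is (M, L), giving (2, 10).
Sequential outcome (T, C) differs from the Nash profile (M, L).

no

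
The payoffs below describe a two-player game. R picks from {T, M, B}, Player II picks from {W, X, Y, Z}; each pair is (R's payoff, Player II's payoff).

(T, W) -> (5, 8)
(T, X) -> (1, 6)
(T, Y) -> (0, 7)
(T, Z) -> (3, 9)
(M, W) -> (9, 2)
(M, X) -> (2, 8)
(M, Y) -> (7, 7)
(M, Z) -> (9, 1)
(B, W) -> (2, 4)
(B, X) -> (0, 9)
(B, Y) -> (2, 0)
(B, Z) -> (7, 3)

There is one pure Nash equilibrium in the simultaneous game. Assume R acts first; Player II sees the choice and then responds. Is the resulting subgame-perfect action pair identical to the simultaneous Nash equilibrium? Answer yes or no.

Solve by backward induction (R leads).
- T: Player II compares 8, 6, 7, 9 and picks Z; R would get 3.
- M: Player II compares 2, 8, 7, 1 and picks X; R would get 2.
- B: Player II compares 4, 9, 0, 3 and picks X; R would get 0.
R's induced payoffs are 3, 2, 0, so R commits to T. Subgame-perfect outcome: (T, Z) with payoffs (3, 9).
Now find the simultaneous Nash equilibrium.
R's best replies: W→M; X→M; Y→M; Z→M.
Player II's best replies: T→Z; M→X; B→X.
The unique mutual best reply is (M, X), giving (2, 8).
Sequential outcome (T, Z) differs from the Nash profile (M, X).

no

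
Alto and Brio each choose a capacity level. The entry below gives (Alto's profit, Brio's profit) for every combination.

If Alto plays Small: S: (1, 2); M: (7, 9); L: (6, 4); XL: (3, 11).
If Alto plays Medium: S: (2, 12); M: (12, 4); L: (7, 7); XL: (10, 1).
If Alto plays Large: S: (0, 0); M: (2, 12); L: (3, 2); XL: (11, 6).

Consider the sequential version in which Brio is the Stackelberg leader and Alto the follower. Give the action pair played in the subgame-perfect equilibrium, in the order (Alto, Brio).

Alto best-responds to each possible Brio move:
- S: Alto compares 1, 2, 0 and picks Medium; Brio would get 12.
- M: Alto compares 7, 12, 2 and picks Medium; Brio would get 4.
- L: Alto compares 6, 7, 3 and picks Medium; Brio would get 7.
- XL: Alto compares 3, 10, 11 and picks Large; Brio would get 6.
Brio's induced payoffs are 12, 4, 7, 6, so Brio commits to S. Subgame-perfect outcome: (Medium, S) with payoffs (2, 12).

(Medium, S)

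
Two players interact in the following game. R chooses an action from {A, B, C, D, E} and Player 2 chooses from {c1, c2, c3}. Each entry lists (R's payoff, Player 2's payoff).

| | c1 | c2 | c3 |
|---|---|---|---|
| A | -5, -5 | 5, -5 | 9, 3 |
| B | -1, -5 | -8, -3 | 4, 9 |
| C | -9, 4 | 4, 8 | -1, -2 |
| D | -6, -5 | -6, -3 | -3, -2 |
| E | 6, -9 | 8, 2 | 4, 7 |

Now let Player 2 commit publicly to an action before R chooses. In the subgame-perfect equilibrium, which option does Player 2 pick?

Solve by backward induction (Player 2 leads).
- c1 → R plays E (best of -5, -1, -9, -6, 6); Player 2 gets -9.
- c2 → R plays E (best of 5, -8, 4, -6, 8); Player 2 gets 2.
- c3 → R plays A (best of 9, 4, -1, -3, 4); Player 2 gets 3.
Maximizing over -9, 2, 3, Player 2 chooses c3. Subgame-perfect outcome: (A, c3) with payoffs (9, 3).

c3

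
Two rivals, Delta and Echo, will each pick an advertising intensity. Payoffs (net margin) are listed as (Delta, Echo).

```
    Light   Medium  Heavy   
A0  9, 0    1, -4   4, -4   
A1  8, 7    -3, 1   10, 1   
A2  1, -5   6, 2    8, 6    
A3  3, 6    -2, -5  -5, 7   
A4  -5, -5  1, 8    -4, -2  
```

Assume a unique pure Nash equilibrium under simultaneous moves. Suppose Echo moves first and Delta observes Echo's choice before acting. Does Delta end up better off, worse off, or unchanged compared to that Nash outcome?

Delta best-responds to each possible Echo move:
- Light: BR = A0, leader payoff 0.
- Medium: BR = A2, leader payoff 2.
- Heavy: BR = A1, leader payoff 1.
Among 0, 2, 1, the best is 2 at Medium. Subgame-perfect outcome: (A2, Medium) with payoffs (6, 2).
Under simultaneous play:
Delta's best replies: Light→A0; Medium→A2; Heavy→A1.
Echo's best replies: A0→Light; A1→Light; A2→Heavy; A3→Heavy; A4→Medium.
Only (A0, Light) has each player best-responding; Nash payoffs (9, 0).
Delta earns 6 sequentially versus 9 at the Nash outcome: worse off.

worse off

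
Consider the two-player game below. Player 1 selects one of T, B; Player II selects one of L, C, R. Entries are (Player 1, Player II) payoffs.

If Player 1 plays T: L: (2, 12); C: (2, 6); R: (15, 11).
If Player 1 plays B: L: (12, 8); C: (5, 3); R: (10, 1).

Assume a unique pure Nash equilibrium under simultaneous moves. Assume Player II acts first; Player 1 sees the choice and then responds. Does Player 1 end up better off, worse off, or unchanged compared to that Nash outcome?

better off

Work backward from Player 1's decision.
- L → Player 1 plays B (best of 2, 12); Player II gets 8.
- C → Player 1 plays B (best of 2, 5); Player II gets 3.
- R → Player 1 plays T (best of 15, 10); Player II gets 11.
Maximizing over 8, 3, 11, Player II chooses R. Subgame-perfect outcome: (T, R) with payoffs (15, 11).
For the simultaneous game, intersect best replies.
Player 1's best replies: L→B; C→B; R→T.
Player II's best replies: T→L; B→L.
Only (B, L) has each player best-responding; Nash payoffs (12, 8).
Player 1 earns 15 sequentially versus 12 at the Nash outcome: better off.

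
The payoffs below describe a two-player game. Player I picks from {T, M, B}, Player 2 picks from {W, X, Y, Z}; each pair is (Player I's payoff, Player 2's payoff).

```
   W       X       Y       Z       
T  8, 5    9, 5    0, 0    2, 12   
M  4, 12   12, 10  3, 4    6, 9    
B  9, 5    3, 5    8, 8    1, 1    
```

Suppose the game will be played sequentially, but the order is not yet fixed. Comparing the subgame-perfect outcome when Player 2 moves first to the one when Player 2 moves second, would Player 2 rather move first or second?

If Player I leads: Player 2's best replies are T→Z, M→W, B→Y; Player I's induced payoffs 2, 4, 8; outcome (B, Y), payoffs (8, 8).
If Player 2 leads: Player I's best replies are W→B, X→M, Y→B, Z→M; Player 2's induced payoffs 5, 10, 8, 9; outcome (M, X), payoffs (12, 10).
Player 2 gets 10 moving first and 8 moving second, so Player 2 prefers to move first.

first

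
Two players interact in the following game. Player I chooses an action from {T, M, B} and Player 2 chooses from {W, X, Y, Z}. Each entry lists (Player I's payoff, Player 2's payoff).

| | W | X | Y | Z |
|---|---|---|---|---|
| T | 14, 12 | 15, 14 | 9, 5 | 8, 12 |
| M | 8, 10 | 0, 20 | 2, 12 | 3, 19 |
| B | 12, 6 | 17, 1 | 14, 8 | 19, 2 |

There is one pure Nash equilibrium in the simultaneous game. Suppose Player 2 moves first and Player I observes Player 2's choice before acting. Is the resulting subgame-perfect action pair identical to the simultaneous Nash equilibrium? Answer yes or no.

no

Solve by backward induction (Player 2 leads).
- W: BR = T, leader payoff 12.
- X: BR = B, leader payoff 1.
- Y: BR = B, leader payoff 8.
- Z: BR = B, leader payoff 2.
Player 2's induced payoffs are 12, 1, 8, 2, so Player 2 commits to W. Subgame-perfect outcome: (T, W) with payoffs (14, 12).
Under simultaneous play:
Player I's best replies: W→T; X→B; Y→B; Z→B.
Player 2's best replies: T→X; M→X; B→Y.
The unique mutual best reply is (B, Y), giving (14, 8).
Sequential outcome (T, W) differs from the Nash profile (B, Y).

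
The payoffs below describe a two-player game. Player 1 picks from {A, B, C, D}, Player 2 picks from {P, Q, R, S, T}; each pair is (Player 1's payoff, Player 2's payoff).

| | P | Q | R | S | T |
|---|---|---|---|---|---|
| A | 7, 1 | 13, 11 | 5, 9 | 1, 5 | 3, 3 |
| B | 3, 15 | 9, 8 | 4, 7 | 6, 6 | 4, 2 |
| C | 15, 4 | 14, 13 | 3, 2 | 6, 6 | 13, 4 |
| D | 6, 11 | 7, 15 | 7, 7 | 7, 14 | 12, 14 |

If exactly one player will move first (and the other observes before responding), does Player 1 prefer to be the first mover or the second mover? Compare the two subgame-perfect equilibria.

If Player 1 leads: Player 2's best replies are A→Q, B→P, C→Q, D→Q; Player 1's induced payoffs 13, 3, 14, 7; outcome (C, Q), payoffs (14, 13).
If Player 2 leads: Player 1's best replies are P→C, Q→C, R→D, S→D, T→C; Player 2's induced payoffs 4, 13, 7, 14, 4; outcome (D, S), payoffs (7, 14).
Player 1 gets 14 moving first and 7 moving second, so Player 1 prefers to move first.

first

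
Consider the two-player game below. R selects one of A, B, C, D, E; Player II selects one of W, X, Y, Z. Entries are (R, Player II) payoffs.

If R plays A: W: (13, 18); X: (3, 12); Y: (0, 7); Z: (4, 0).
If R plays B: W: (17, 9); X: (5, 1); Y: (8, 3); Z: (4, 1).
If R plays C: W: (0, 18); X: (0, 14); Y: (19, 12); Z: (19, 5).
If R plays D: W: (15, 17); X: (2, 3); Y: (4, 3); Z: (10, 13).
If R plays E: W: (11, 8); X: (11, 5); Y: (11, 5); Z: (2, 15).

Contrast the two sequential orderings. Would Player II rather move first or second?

first

If R leads: Player II's best replies are A→W, B→W, C→W, D→W, E→Z; R's induced payoffs 13, 17, 0, 15, 2; outcome (B, W), payoffs (17, 9).
If Player II leads: R's best replies are W→B, X→E, Y→C, Z→C; Player II's induced payoffs 9, 5, 12, 5; outcome (C, Y), payoffs (19, 12).
Player II gets 12 moving first and 9 moving second, so Player II prefers to move first.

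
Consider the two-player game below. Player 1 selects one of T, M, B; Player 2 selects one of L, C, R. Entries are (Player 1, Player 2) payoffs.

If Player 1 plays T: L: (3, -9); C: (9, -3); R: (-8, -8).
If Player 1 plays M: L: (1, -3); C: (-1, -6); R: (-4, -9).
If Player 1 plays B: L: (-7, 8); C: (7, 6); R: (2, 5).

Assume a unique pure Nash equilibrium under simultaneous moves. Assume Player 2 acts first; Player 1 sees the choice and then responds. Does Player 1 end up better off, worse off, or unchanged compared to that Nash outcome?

Backward induction with Player 2 moving first.
- L: BR = T, leader payoff -9.
- C: BR = T, leader payoff -3.
- R: BR = B, leader payoff 5.
Player 2's induced payoffs are -9, -3, 5, so Player 2 commits to R. Subgame-perfect outcome: (B, R) with payoffs (2, 5).
For the simultaneous game, intersect best replies.
Player 1's best replies: L→T; C→T; R→B.
Player 2's best replies: T→C; M→L; B→L.
The unique mutual best reply is (T, C), giving (9, -3).
Player 1 earns 2 sequentially versus 9 at the Nash outcome: worse off.

worse off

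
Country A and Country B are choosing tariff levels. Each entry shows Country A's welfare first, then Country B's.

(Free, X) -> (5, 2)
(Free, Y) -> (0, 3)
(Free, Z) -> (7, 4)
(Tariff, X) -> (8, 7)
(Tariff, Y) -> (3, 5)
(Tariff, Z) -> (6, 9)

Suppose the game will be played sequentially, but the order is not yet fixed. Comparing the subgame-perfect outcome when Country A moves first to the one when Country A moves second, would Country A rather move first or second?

second

If Country A leads: Country B's best replies are Free→Z, Tariff→Z; Country A's induced payoffs 7, 6; outcome (Free, Z), payoffs (7, 4).
If Country B leads: Country A's best replies are X→Tariff, Y→Tariff, Z→Free; Country B's induced payoffs 7, 5, 4; outcome (Tariff, X), payoffs (8, 7).
Country A gets 7 moving first and 8 moving second, so Country A prefers to move second.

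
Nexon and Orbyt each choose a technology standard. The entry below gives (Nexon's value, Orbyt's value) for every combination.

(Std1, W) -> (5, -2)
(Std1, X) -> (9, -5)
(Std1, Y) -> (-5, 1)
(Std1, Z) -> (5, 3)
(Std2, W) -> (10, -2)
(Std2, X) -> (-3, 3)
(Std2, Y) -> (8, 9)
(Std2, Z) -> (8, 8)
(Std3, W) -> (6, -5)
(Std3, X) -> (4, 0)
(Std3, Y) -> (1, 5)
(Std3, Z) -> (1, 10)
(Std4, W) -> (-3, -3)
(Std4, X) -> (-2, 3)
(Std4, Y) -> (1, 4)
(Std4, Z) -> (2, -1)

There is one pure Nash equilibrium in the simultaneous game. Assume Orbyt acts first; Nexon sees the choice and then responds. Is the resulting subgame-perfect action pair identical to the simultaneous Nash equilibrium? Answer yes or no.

Work backward from Nexon's decision.
- W → Nexon plays Std2 (best of 5, 10, 6, -3); Orbyt gets -2.
- X → Nexon plays Std1 (best of 9, -3, 4, -2); Orbyt gets -5.
- Y → Nexon plays Std2 (best of -5, 8, 1, 1); Orbyt gets 9.
- Z → Nexon plays Std2 (best of 5, 8, 1, 2); Orbyt gets 8.
Maximizing over -2, -5, 9, 8, Orbyt chooses Y. Subgame-perfect outcome: (Std2, Y) with payoffs (8, 9).
For the simultaneous game, intersect best replies.
Nexon's best replies: W→Std2; X→Std1; Y→Std2; Z→Std2.
Orbyt's best replies: Std1→Z; Std2→Y; Std3→Z; Std4→Y.
Only (Std2, Y) has each player best-responding; Nash payoffs (8, 9).
Sequential outcome (Std2, Y) coincides with the Nash profile (Std2, Y).

yes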